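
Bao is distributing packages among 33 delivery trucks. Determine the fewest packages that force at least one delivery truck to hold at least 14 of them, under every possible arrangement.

430

With 429 packages one could put exactly 13 in each of the 33 delivery trucks, and no delivery truck would reach 14.
Pigeonhole: one more package must land in a delivery truck that already has 13, giving it 14.
So 33 × 13 + 1 = 430 packages are required.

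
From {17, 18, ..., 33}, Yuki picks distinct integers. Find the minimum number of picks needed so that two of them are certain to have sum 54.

A set avoiding the sum 54 can contain at most one of each pair {x, 54−x}, plus the 5 elements whose complement lies outside the range or equal to its own complement.
The integers 17, …, 27 (11 of them) are such a set: any two sum to at least 17+18 = 35 and at most 26+27 = 53 < 54.
Pigeonhole: any 12th integer completes one of the 6 pairs, so 12 choices force a sum of 54.

12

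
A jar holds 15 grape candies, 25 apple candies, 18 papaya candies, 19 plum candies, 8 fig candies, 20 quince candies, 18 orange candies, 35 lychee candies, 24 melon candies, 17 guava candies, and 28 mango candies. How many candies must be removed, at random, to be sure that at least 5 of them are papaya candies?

In the worst case for collecting papaya candies, every non-papaya candy comes out first.
There are 15 + 25 + 19 + 8 + 20 + 18 + 35 + 24 + 17 + 28 = 209 non-papaya candies altogether.
After those, each further candy must be papaya, so 209 + 5 = 214 draws guarantee 5 papaya candies.

214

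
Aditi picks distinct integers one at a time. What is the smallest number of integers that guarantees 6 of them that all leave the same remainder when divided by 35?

176

The 35 residue classes mod 35 are the pigeonholes.
With 175 integers one could put 5 in each residue class and have no class reach 6.
The 176th integer pushes some class to 6, so 35·5 + 1 = 176.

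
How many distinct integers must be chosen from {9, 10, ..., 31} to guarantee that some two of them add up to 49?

Two chosen integers sum to 49 exactly when both halves of some pair {x, 49−x} with 18 ≤ x ≤ 49−x ≤ 31 are chosen — 7 such pairs.
The remaining 9 elements (those with no distinct partner in range) can never complete a 49-sum, so the worst case takes all of them and one from each pair: 9 + 7 = 16.
Pigeonhole: the 17th integer has to be the second member of some pair, so 16 + 1 = 17.

17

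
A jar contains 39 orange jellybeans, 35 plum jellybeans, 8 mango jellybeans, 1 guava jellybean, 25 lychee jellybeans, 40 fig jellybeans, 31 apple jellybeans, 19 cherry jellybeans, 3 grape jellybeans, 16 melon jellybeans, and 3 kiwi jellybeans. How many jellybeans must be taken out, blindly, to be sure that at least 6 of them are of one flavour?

An adversary could hand out at most 5 jellybeans per flavour (guava, grape, kiwi run out sooner): 5 + 5 + 5 + 1 + 5 + 5 + 5 + 5 + 3 + 5 + 3 = 47 jellybeans and still no flavour has 6.
By pigeonhole, one more jellybean lands in a flavour already at 5, so 48 draws are enough and 47 are not.

48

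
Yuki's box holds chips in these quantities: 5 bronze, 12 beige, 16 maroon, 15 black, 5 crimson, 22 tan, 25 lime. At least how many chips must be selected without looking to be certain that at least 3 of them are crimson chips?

98

In the worst case for collecting crimson chips, every non-crimson chip comes out first.
There are 5 + 12 + 16 + 15 + 22 + 25 = 95 non-crimson chips altogether.
After those, each further chip must be crimson, so 95 + 3 = 98 draws guarantee 3 crimson chips.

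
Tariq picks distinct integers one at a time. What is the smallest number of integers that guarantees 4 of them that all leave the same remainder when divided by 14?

43

The 14 residue classes mod 14 are the pigeonholes.
With 42 integers one could put 3 in each residue class and have no class reach 4.
The 43rd integer pushes some class to 4, so 14·3 + 1 = 43.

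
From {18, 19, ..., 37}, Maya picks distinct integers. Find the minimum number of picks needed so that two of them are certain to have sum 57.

12

Group the elements by complementary pair {x, 57−x}: {20,37}, {21,36}, {22,35}, …, giving 9 two-element pairs and 2 integers whose partner 57−x falls outside [18,37].
By the pigeonhole principle, treating each of those 11 groups as a pigeonhole, one can pick one integer per group — 11 integers — with no two summing to 57.
The 12th integer lands in an occupied pair, forcing a sum of 57.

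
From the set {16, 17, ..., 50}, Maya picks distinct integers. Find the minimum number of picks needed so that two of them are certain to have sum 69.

Group the elements by complementary pair {x, 69−x}: {19,50}, {20,49}, {21,48}, …, giving 16 two-element pairs and 3 integers whose partner 69−x falls outside [16,50].
By pigeonhole, treating each of those 19 groups as a pigeonhole, one can pick one integer per group — 19 integers — with no two summing to 69.
The 20th integer lands in an occupied pair, forcing a sum of 69.

20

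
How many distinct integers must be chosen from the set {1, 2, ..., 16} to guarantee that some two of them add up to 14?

Group the elements by complementary pair {x, 14−x}: {1,13}, {2,12}, {3,11}, …, giving 6 two-element pairs, the single value 7 (it cannot pair with itself since the integers are distinct), and 3 integers whose partner 14−x falls outside [1,16].
By pigeonhole, treating each of those 10 groups as a pigeonhole, one can pick one integer per group — 10 integers — with no two summing to 14.
The 11th integer lands in an occupied pair, forcing a sum of 14.

11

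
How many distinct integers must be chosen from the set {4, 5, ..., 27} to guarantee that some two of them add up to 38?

17

Group the elements by complementary pair {x, 38−x}: {11,27}, {12,26}, {13,25}, …, giving 8 two-element pairs, the single value 19 (it cannot pair with itself since the integers are distinct), and 7 integers whose partner 38−x falls outside [4,27].
Treating each of those 16 groups as a pigeonhole, one can pick one integer per group — 16 integers — with no two summing to 38.
The 17th integer lands in an occupied pair, forcing a sum of 38.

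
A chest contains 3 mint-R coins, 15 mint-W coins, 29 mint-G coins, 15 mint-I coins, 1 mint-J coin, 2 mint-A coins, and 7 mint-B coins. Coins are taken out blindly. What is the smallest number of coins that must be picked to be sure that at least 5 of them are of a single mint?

The 7 mints are the holes; the coins drawn are the pigeons.
To avoid 5 of any one mint, the worst case takes at most 4 of each mint, or every coin of a mint that has fewer than 4.
That gives 3 + 4 + 4 + 4 + 1 + 2 + 4 = 22 coins with no mint reaching 5.
The next coin forces some mint to 5, so 22 + 1 = 23.

23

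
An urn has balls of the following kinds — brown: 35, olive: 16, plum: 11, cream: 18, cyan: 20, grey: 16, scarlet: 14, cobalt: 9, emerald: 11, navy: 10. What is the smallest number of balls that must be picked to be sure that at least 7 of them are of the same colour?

61

The 10 colours are the holes; the balls drawn are the pigeons.
To avoid 7 of any one colour, the worst case takes at most 6 of each colour.
That gives 6 + 6 + 6 + 6 + 6 + 6 + 6 + 6 + 6 + 6 = 60 balls with no colour reaching 7.
The next ball forces some colour to 7, so 60 + 1 = 61.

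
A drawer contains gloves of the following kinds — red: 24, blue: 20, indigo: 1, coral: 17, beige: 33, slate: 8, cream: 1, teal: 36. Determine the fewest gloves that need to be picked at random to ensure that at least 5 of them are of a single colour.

27

An adversary could hand out at most 4 gloves per colour (indigo, cream run out sooner): 4 + 4 + 1 + 4 + 4 + 4 + 1 + 4 = 26 gloves and still no colour has 5.
One more glove lands in a colour already at 4, so 27 draws are enough and 26 are not.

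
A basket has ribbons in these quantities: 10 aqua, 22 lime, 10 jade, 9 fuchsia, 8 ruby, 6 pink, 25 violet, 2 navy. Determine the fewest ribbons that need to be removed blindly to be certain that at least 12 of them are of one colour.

An adversary could hand out at most 11 ribbons per colour (6 colours run out sooner): 10 + 11 + 10 + 9 + 8 + 6 + 11 + 2 = 67 ribbons and still no colour has 12.
By pigeonhole, one more ribbon lands in a colour already at 11, so 68 draws are enough and 67 are not.

68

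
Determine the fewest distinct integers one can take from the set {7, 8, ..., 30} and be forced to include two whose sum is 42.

16

A set avoiding the sum 42 can contain at most one of each pair {x, 42−x}, plus the 6 elements whose complement lies outside the range or equal to its own complement.
The integers 7, …, 21 (15 of them) are such a set: any two sum to at least 7+8 = 15 and at most 20+21 = 41 < 42.
Any 16th integer completes one of the 9 pairs, so 16 choices force a sum of 42.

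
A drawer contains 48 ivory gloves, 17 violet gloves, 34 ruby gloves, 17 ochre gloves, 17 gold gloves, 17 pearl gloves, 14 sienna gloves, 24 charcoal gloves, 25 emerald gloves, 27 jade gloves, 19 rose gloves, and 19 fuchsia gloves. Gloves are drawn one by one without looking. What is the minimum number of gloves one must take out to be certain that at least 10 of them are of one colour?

109

By pigeonhole, put each drawn glove into a box by colour. The largest draw with every box below 10 takes min(count, 9) from each colour.
Σ min(cᵢ, 9) = 9 + 9 + 9 + 9 + 9 + 9 + 9 + 9 + 9 + 9 + 9 + 9 = 108.
Draw number 108 + 1 = 109 must push one box to 10.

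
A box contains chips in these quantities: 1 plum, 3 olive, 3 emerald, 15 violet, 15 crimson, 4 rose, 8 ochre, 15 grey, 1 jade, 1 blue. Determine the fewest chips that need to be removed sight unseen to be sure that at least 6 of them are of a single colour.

An adversary could hand out at most 5 chips per colour (6 colours run out sooner): 1 + 3 + 3 + 5 + 5 + 4 + 5 + 5 + 1 + 1 = 33 chips and still no colour has 6.
By pigeonhole, one more chip lands in a colour already at 5, so 34 draws are enough and 33 are not.

34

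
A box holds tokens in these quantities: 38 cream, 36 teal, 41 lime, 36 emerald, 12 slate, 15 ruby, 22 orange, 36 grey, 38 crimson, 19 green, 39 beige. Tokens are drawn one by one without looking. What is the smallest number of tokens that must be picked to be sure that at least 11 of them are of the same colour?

111

By pigeonhole, the 11 colours are the holes; the tokens drawn are the pigeons.
To avoid 11 of any one colour, the worst case takes at most 10 of each colour.
That gives 10 + 10 + 10 + 10 + 10 + 10 + 10 + 10 + 10 + 10 + 10 = 110 tokens with no colour reaching 11.
The next token forces some colour to 11, so 110 + 1 = 111.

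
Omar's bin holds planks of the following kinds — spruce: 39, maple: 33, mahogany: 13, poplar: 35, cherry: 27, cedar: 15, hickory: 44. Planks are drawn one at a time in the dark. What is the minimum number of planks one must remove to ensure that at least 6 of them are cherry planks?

185

In the worst case for collecting cherry planks, every non-cherry plank comes out first.
There are 39 + 33 + 13 + 35 + 15 + 44 = 179 non-cherry planks altogether.
After those, each further plank must be cherry, so 179 + 6 = 185 draws guarantee 6 cherry planks.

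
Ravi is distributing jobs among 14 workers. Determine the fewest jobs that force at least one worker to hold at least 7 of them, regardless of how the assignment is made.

85

With 84 jobs one could put exactly 6 in each of the 14 workers, and no worker would reach 7.
Pigeonhole: one more job must land in a worker that already has 6, giving it 7.
So 14 × 6 + 1 = 85 jobs are required.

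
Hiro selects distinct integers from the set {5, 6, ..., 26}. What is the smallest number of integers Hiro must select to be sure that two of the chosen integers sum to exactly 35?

Two chosen integers sum to 35 exactly when both halves of some pair {x, 35−x} with 9 ≤ x ≤ 35−x ≤ 26 are chosen — 9 such pairs.
The remaining 4 elements (those with no distinct partner in range) can never complete a 35-sum, so the worst case takes all of them and one from each pair: 4 + 9 = 13.
Pigeonhole: the 14th integer has to be the second member of some pair, so 13 + 1 = 14.

14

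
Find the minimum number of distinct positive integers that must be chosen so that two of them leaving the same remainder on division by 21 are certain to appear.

By the pigeonhole principle, the 21 residue classes mod 21 are the pigeonholes.
With 21 integers one could put 1 in each residue class and have no class reach 2.
The 22nd integer pushes some class to 2, so 21·1 + 1 = 22.

22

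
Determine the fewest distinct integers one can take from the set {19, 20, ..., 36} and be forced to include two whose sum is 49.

Group the elements by complementary pair {x, 49−x}: {19,30}, {20,29}, {21,28}, …, giving 6 two-element pairs and 6 integers whose partner 49−x falls outside [19,36].
By the pigeonhole principle, treating each of those 12 groups as a pigeonhole, one can pick one integer per group — 12 integers — with no two summing to 49.
The 13th integer lands in an occupied pair, forcing a sum of 49.

13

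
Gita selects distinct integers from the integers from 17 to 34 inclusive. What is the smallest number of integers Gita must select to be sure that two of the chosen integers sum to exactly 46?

13

A set avoiding the sum 46 can contain at most one of each pair {x, 46−x}, plus the 6 elements whose complement lies outside the range or equal to its own complement.
The integers 23, …, 34 (12 of them) are such a set: any two sum to at least 23+24 = 47 > 46.
Any 13th integer completes one of the 6 pairs, so 13 choices force a sum of 46.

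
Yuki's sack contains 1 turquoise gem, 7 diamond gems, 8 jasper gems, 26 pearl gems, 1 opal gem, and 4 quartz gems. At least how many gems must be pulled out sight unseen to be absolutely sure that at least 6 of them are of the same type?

The 6 types are the holes; the gems drawn are the pigeons.
To avoid 6 of any one type, the worst case takes at most 5 of each type, or every gem of a type that has fewer than 5.
That gives 1 + 5 + 5 + 5 + 1 + 4 = 21 gems with no type reaching 6.
The next gem forces some type to 6, so 21 + 1 = 22.

22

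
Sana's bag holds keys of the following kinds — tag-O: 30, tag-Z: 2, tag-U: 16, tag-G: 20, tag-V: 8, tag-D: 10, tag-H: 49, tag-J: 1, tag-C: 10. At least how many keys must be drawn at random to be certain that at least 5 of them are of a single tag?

An adversary could hand out at most 4 keys per tag (tag-Z, tag-J run out sooner): 4 + 2 + 4 + 4 + 4 + 4 + 4 + 1 + 4 = 31 keys and still no tag has 5.
By pigeonhole, one more key lands in a tag already at 4, so 32 draws are enough and 31 are not.

32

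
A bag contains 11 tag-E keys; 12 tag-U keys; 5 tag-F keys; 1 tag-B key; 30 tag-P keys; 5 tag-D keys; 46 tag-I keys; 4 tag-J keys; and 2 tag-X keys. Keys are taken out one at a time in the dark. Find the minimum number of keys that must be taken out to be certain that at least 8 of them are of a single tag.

The 9 tags are the holes; the keys drawn are the pigeons.
To avoid 8 of any one tag, the worst case takes at most 7 of each tag, or every key of a tag that has fewer than 7.
That gives 7 + 7 + 5 + 1 + 7 + 5 + 7 + 4 + 2 = 45 keys with no tag reaching 8.
The next key forces some tag to 8, so 45 + 1 = 46.

46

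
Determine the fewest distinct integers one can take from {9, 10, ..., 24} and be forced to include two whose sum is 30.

Two chosen integers sum to 30 exactly when both halves of some pair {x, 30−x} with 9 ≤ x ≤ 30−x ≤ 21 are chosen — 6 such pairs.
The remaining 4 elements (those with no distinct partner in range) can never complete a 30-sum, so the worst case takes all of them and one from each pair: 4 + 6 = 10.
The 11th integer has to be the second member of some pair, so 10 + 1 = 11.

11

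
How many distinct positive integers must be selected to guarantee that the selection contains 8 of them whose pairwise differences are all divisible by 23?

162

Integers whose pairwise differences are multiples of 23 are exactly those sharing a remainder mod 23. Pigeonhole: the 23 residue classes mod 23 are the pigeonholes.
With 161 integers one could put 7 in each residue class and have no class reach 8.
The 162nd integer pushes some class to 8, so 23·7 + 1 = 162.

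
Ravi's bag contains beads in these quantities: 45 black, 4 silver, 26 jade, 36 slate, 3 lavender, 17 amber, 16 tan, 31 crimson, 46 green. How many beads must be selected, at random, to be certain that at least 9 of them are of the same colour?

Put each drawn bead into a box by colour. The largest draw with every box below 9 takes min(count, 8) from each colour; colours with fewer than 8 contribute all they have.
Σ min(cᵢ, 8) = 8 + 4 + 8 + 8 + 3 + 8 + 8 + 8 + 8 = 63.
Draw number 63 + 1 = 64 must push one box to 9.

64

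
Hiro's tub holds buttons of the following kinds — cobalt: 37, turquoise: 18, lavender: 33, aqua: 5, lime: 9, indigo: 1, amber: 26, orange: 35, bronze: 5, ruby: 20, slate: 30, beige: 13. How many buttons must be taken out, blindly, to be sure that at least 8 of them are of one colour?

By pigeonhole, put each drawn button into a box by colour. The largest draw with every box below 8 takes min(count, 7) from each colour; colours with fewer than 7 contribute all they have.
Σ min(cᵢ, 7) = 7 + 7 + 7 + 5 + 7 + 1 + 7 + 7 + 5 + 7 + 7 + 7 = 74.
Draw number 74 + 1 = 75 must push one box to 8.

75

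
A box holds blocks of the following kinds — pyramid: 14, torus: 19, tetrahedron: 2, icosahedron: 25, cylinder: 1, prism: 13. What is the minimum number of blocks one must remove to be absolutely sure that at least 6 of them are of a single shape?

24

An adversary could hand out at most 5 blocks per shape (tetrahedron, cylinder run out sooner): 5 + 5 + 2 + 5 + 1 + 5 = 23 blocks and still no shape has 6.
By pigeonhole, one more block lands in a shape already at 5, so 24 draws are enough and 23 are not.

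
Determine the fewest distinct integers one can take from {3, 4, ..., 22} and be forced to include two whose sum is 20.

Group the elements by complementary pair {x, 20−x}: {3,17}, {4,16}, {5,15}, …, giving 7 two-element pairs; the single value 10 (it cannot pair with itself since the integers are distinct); and 5 integers whose partner 20−x falls outside [3,22].
Treating each of those 13 groups as a pigeonhole, one can pick one integer per group — 13 integers — with no two summing to 20.
The 14th integer lands in an occupied pair, forcing a sum of 20.

14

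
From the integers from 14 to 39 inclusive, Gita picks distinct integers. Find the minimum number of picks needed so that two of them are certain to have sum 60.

A set avoiding the sum 60 can contain at most one of each pair {x, 60−x}, plus the 8 elements whose complement lies outside the range or equal to its own complement.
The integers 14, …, 30 (17 of them) are such a set: any two sum to at least 14+15 = 29 and at most 29+30 = 59 < 60.
By the pigeonhole principle, any 18th integer completes one of the 9 pairs, so 18 choices force a sum of 60.

18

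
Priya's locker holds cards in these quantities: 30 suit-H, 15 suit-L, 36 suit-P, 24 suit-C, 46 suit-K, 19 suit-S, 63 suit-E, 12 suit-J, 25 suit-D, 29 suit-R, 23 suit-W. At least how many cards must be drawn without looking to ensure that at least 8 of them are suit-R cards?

301

In the worst case for collecting suit-R cards, every non-suit-R card comes out first.
There are 30 + 15 + 36 + 24 + 46 + 19 + 63 + 12 + 25 + 23 = 293 non-suit-R cards altogether.
After those, each further card must be suit-R, so 293 + 8 = 301 draws guarantee 8 suit-R cards.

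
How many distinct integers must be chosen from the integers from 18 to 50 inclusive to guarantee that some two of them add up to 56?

A set avoiding the sum 56 can contain at most one of each pair {x, 56−x}, plus the 13 elements whose complement lies outside the range or equal to its own complement.
The integers 28, …, 50 (23 of them) are such a set: any two sum to at least 28+29 = 57 > 56.
By pigeonhole, any 24th integer completes one of the 10 pairs, so 24 choices force a sum of 56.

24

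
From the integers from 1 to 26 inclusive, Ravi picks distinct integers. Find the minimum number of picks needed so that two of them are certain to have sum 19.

18

Group the elements by complementary pair {x, 19−x}: {1,18}, {2,17}, {3,16}, …, giving 9 two-element pairs and 8 integers whose partner 19−x falls outside [1,26].
Treating each of those 17 groups as a pigeonhole, one can pick one integer per group — 17 integers — with no two summing to 19.
The 18th integer lands in an occupied pair, forcing a sum of 19.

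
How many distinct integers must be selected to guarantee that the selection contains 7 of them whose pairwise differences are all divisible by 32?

Integers whose pairwise differences are multiples of 32 are exactly those sharing a remainder mod 32. The 32 residue classes mod 32 are the pigeonholes.
With 192 integers one could put 6 in each residue class and have no class reach 7.
The 193rd integer pushes some class to 7, so 32·6 + 1 = 193.

193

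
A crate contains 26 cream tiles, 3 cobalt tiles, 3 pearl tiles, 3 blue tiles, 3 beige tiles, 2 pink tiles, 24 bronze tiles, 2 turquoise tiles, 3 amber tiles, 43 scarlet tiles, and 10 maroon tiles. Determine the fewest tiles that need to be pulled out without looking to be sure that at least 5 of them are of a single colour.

The 11 colours are the holes; the tiles drawn are the pigeons.
To avoid 5 of any one colour, the worst case takes at most 4 of each colour, or every tile of a colour that has fewer than 4.
That gives 4 + 3 + 3 + 3 + 3 + 2 + 4 + 2 + 3 + 4 + 4 = 35 tiles with no colour reaching 5.
The next tile forces some colour to 5, so 35 + 1 = 36.

36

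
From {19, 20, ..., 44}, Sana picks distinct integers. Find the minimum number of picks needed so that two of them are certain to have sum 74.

20

Two chosen integers sum to 74 exactly when both halves of some pair {x, 74−x} with 30 ≤ x ≤ 74−x ≤ 44 are chosen — 7 such pairs.
The remaining 12 elements (those with no distinct partner in range) can never complete a 74-sum, so the worst case takes all of them and one from each pair: 12 + 7 = 19.
The 20th integer has to be the second member of some pair, so 19 + 1 = 20.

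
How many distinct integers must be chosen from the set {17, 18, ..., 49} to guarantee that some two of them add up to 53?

24

Group the elements by complementary pair {x, 53−x}: {17,36}, {18,35}, {19,34}, …, giving 10 two-element pairs and 13 integers whose partner 53−x falls outside [17,49].
Treating each of those 23 groups as a pigeonhole, one can pick one integer per group — 23 integers — with no two summing to 53.
The 24th integer lands in an occupied pair, forcing a sum of 53.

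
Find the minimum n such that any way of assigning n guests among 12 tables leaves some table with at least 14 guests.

With 156 guests one could put exactly 13 in each of the 12 tables, and no table would reach 14.
By pigeonhole, one more guest must land in a table that already has 13, giving it 14.
So 12 × 13 + 1 = 157 guests are required.

157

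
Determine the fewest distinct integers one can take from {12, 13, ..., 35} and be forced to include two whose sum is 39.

Group the elements by complementary pair {x, 39−x}: {12,27}, {13,26}, {14,25}, …, giving 8 two-element pairs and 8 integers whose partner 39−x falls outside [12,35].
By pigeonhole, treating each of those 16 groups as a pigeonhole, one can pick one integer per group — 16 integers — with no two summing to 39.
The 17th integer lands in an occupied pair, forcing a sum of 39.

17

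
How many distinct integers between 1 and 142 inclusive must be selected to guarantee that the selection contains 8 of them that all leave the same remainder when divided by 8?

57

The 8 residue classes mod 8 are the pigeonholes.
With 56 integers one could put 7 in each residue class and have no class reach 8.
The 57th integer pushes some class to 8, so 8·7 + 1 = 57.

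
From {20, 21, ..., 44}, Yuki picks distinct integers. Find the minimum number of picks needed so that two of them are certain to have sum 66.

15

Group the elements by complementary pair {x, 66−x}: {22,44}, {23,43}, {24,42}, …, giving 11 two-element pairs; the single value 33 (it cannot pair with itself since the integers are distinct); and 2 integers whose partner 66−x falls outside [20,44].
Treating each of those 14 groups as a pigeonhole, one can pick one integer per group — 14 integers — with no two summing to 66.
The 15th integer lands in an occupied pair, forcing a sum of 66.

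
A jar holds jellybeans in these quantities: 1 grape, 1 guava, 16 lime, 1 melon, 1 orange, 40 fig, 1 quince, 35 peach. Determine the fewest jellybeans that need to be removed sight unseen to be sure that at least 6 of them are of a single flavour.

21

Put each drawn jellybean into a box by flavour. The largest draw with every box below 6 takes min(count, 5) from each flavour; flavours with fewer than 5 contribute all they have.
Σ min(cᵢ, 5) = 1 + 1 + 5 + 1 + 1 + 5 + 1 + 5 = 20.
Draw number 20 + 1 = 21 must push one box to 6.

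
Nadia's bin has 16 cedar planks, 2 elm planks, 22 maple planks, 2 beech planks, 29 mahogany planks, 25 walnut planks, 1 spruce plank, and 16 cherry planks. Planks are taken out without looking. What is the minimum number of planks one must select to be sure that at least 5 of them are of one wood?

26

By pigeonhole, put each drawn plank into a box by wood. The largest draw with every box below 5 takes min(count, 4) from each wood; woods with fewer than 4 contribute all they have.
Σ min(cᵢ, 4) = 4 + 2 + 4 + 2 + 4 + 4 + 1 + 4 = 25.
Draw number 25 + 1 = 26 must push one box to 5.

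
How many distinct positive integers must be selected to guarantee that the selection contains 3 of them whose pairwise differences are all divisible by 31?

63

Integers whose pairwise differences are multiples of 31 are exactly those sharing a remainder mod 31. The 31 residue classes mod 31 are the pigeonholes.
With 62 integers one could put 2 in each residue class and have no class reach 3.
The 63rd integer pushes some class to 3, so 31·2 + 1 = 63.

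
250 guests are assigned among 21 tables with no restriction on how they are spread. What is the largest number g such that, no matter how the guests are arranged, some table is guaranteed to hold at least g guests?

12

The 21 tables are the holes and the 250 guests are the pigeons.
If every table held at most 11 guests, the total would be at most 21 × 11 = 231, which is less than 250.
So some table holds at least ⌈250/21⌉ = 12 guests.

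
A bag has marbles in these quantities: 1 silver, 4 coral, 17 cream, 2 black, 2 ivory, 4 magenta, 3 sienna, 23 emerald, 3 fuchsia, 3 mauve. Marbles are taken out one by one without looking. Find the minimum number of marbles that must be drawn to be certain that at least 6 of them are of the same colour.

Put each drawn marble into a box by colour. The largest draw with every box below 6 takes min(count, 5) from each colour; colours with fewer than 5 contribute all they have.
Σ min(cᵢ, 5) = 1 + 4 + 5 + 2 + 2 + 4 + 3 + 5 + 3 + 3 = 32.
Draw number 32 + 1 = 33 must push one box to 6.

33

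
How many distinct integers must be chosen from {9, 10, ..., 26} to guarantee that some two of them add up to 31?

12

Group the elements by complementary pair {x, 31−x}: {9,22}, {10,21}, {11,20}, …, giving 7 two-element pairs and 4 integers whose partner 31−x falls outside [9,26].
Treating each of those 11 groups as a pigeonhole, one can pick one integer per group — 11 integers — with no two summing to 31.
The 12th integer lands in an occupied pair, forcing a sum of 31.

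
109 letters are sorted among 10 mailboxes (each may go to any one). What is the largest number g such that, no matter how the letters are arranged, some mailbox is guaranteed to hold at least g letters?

11

By the pigeonhole principle, the 10 mailboxes are the holes and the 109 letters are the pigeons.
If every mailbox held at most 10 letters, the total would be at most 10 × 10 = 100, which is less than 109.
So some mailbox holds at least ⌈109/10⌉ = 11 letters.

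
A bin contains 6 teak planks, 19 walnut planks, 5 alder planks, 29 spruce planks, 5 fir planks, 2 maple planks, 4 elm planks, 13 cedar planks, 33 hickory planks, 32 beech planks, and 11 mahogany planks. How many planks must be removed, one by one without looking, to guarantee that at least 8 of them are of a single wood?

65

An adversary could hand out at most 7 planks per wood (5 woods run out sooner): 6 + 7 + 5 + 7 + 5 + 2 + 4 + 7 + 7 + 7 + 7 = 64 planks and still no wood has 8.
Pigeonhole: one more plank lands in a wood already at 7, so 65 draws are enough and 64 are not.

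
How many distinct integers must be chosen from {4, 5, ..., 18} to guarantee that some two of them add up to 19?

10

Group the elements by complementary pair {x, 19−x}: {4,15}, {5,14}, {6,13}, …, giving 6 two-element pairs and 3 integers whose partner 19−x falls outside [4,18].
By pigeonhole, treating each of those 9 groups as a pigeonhole, one can pick one integer per group — 9 integers — with no two summing to 19.
The 10th integer lands in an occupied pair, forcing a sum of 19.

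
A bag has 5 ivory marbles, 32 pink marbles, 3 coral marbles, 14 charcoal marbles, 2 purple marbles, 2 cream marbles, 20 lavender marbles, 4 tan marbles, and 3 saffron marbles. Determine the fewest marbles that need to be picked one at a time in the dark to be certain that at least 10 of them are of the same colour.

Put each drawn marble into a box by colour. The largest draw with every box below 10 takes min(count, 9) from each colour; colours with fewer than 9 contribute all they have.
Σ min(cᵢ, 9) = 5 + 9 + 3 + 9 + 2 + 2 + 9 + 4 + 3 = 46.
Draw number 46 + 1 = 47 must push one box to 10.

47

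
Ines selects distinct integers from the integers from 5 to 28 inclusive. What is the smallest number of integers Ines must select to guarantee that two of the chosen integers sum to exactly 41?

Group the elements by complementary pair {x, 41−x}: {13,28}, {14,27}, {15,26}, …, giving 8 two-element pairs and 8 integers whose partner 41−x falls outside [5,28].
Pigeonhole: treating each of those 16 groups as a pigeonhole, one can pick one integer per group — 16 integers — with no two summing to 41.
The 17th integer lands in an occupied pair, forcing a sum of 41.

17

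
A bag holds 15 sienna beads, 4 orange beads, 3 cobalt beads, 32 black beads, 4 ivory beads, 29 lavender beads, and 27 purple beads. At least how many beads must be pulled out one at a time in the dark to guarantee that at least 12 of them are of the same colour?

By pigeonhole, put each drawn bead into a box by colour. The largest draw with every box below 12 takes min(count, 11) from each colour; colours with fewer than 11 contribute all they have.
Σ min(cᵢ, 11) = 11 + 4 + 3 + 11 + 4 + 11 + 11 = 55.
Draw number 55 + 1 = 56 must push one box to 12.

56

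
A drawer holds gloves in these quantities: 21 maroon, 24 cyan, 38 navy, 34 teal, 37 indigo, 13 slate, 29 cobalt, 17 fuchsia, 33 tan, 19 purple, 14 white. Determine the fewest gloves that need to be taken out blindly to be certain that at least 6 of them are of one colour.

56

By pigeonhole, the 11 colours are the holes; the gloves drawn are the pigeons.
To avoid 6 of any one colour, the worst case takes at most 5 of each colour.
That gives 5 + 5 + 5 + 5 + 5 + 5 + 5 + 5 + 5 + 5 + 5 = 55 gloves with no colour reaching 6.
The next glove forces some colour to 6, so 55 + 1 = 56.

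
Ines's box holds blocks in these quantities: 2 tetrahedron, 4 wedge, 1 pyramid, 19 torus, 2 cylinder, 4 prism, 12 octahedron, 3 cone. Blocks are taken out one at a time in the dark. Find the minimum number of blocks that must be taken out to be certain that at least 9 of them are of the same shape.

Put each drawn block into a box by shape. The largest draw with every box below 9 takes min(count, 8) from each shape; shapes with fewer than 8 contribute all they have.
Σ min(cᵢ, 8) = 2 + 4 + 1 + 8 + 2 + 4 + 8 + 3 = 32.
Draw number 32 + 1 = 33 must push one box to 9.

33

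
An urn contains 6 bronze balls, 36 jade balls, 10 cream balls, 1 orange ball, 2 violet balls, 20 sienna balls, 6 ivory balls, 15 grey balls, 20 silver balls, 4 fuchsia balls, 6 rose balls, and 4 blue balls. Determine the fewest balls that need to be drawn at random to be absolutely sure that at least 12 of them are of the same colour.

84

Put each drawn ball into a box by colour. The largest draw with every box below 12 takes min(count, 11) from each colour; colours with fewer than 11 contribute all they have.
Σ min(cᵢ, 11) = 6 + 11 + 10 + 1 + 2 + 11 + 6 + 11 + 11 + 4 + 6 + 4 = 83.
Draw number 83 + 1 = 84 must push one box to 12.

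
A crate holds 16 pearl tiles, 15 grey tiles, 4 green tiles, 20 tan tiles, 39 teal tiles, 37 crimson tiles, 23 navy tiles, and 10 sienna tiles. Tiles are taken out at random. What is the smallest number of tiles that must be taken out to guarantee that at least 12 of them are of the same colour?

81

By pigeonhole, put each drawn tile into a box by colour. The largest draw with every box below 12 takes min(count, 11) from each colour; colours with fewer than 11 contribute all they have.
Σ min(cᵢ, 11) = 11 + 11 + 4 + 11 + 11 + 11 + 11 + 10 = 80.
Draw number 80 + 1 = 81 must push one box to 12.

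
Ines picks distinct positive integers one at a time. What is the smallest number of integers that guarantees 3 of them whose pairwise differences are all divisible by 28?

57

Integers whose pairwise differences are multiples of 28 are exactly those sharing a remainder mod 28. The 28 residue classes mod 28 are the pigeonholes.
With 56 integers one could put 2 in each residue class and have no class reach 3.
The 57th integer pushes some class to 3, so 28·2 + 1 = 57.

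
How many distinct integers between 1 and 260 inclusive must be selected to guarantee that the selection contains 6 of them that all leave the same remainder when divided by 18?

91

By pigeonhole, the 18 residue classes mod 18 are the pigeonholes.
With 90 integers one could put 5 in each residue class and have no class reach 6.
The 91st integer pushes some class to 6, so 18·5 + 1 = 91.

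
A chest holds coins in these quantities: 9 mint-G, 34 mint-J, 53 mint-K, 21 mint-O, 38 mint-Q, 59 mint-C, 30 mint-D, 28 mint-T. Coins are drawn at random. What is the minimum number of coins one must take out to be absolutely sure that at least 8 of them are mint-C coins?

In the worst case for collecting mint-C coins, every non-mint-C coin comes out first.
There are 9 + 34 + 53 + 21 + 38 + 30 + 28 = 213 non-mint-C coins altogether.
After those, each further coin must be mint-C, so 213 + 8 = 221 draws guarantee 8 mint-C coins.

221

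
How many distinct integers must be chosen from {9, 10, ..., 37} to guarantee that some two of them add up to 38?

20

Two chosen integers sum to 38 exactly when both halves of some pair {x, 38−x} with 9 ≤ x ≤ 38−x ≤ 29 are chosen — 10 such pairs.
The remaining 9 elements (those with no distinct partner in range) can never complete a 38-sum, so the worst case takes all of them and one from each pair: 9 + 10 = 19.
By pigeonhole, the 20th integer has to be the second member of some pair, so 19 + 1 = 20.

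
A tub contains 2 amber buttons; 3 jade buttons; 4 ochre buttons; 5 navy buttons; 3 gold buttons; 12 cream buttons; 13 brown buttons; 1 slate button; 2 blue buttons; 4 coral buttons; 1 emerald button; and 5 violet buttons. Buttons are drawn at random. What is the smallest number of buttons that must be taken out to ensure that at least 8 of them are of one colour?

45

By pigeonhole, put each drawn button into a box by colour. The largest draw with every box below 8 takes min(count, 7) from each colour; colours with fewer than 7 contribute all they have.
Σ min(cᵢ, 7) = 2 + 3 + 4 + 5 + 3 + 7 + 7 + 1 + 2 + 4 + 1 + 5 = 44.
Draw number 44 + 1 = 45 must push one box to 8.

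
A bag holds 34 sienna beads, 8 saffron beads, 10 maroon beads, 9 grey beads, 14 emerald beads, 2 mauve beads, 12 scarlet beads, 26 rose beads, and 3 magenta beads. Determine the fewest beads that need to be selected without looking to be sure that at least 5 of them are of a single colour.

By pigeonhole, the 9 colours are the holes; the beads drawn are the pigeons.
To avoid 5 of any one colour, the worst case takes at most 4 of each colour, or every bead of a colour that has fewer than 4.
That gives 4 + 4 + 4 + 4 + 4 + 2 + 4 + 4 + 3 = 33 beads with no colour reaching 5.
The next bead forces some colour to 5, so 33 + 1 = 34.

34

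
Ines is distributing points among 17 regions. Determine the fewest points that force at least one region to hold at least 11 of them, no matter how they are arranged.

With 170 points one could put exactly 10 in each of the 17 regions, and no region would reach 11.
By pigeonhole, one more point must land in a region that already has 10, giving it 11.
So 17 × 10 + 1 = 171 points are required.

171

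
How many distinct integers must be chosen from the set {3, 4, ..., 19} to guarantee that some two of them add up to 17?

Group the elements by complementary pair {x, 17−x}: {3,14}, {4,13}, {5,12}, …, giving 6 two-element pairs and 5 integers whose partner 17−x falls outside [3,19].
Treating each of those 11 groups as a pigeonhole, one can pick one integer per group — 11 integers — with no two summing to 17.
The 12th integer lands in an occupied pair, forcing a sum of 17.

12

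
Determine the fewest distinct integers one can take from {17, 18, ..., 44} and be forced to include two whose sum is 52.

20

Group the elements by complementary pair {x, 52−x}: {17,35}, {18,34}, {19,33}, …, giving 9 two-element pairs, the single value 26 (it cannot pair with itself since the integers are distinct), and 9 integers whose partner 52−x falls outside [17,44].
Pigeonhole: treating each of those 19 groups as a pigeonhole, one can pick one integer per group — 19 integers — with no two summing to 52.
The 20th integer lands in an occupied pair, forcing a sum of 52.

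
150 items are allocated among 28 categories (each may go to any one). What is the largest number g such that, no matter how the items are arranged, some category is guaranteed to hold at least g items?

The 28 categories are the holes and the 150 items are the pigeons.
If every category held at most 5 items, the total would be at most 28 × 5 = 140, which is less than 150.
So some category holds at least ⌈150/28⌉ = 6 items.

6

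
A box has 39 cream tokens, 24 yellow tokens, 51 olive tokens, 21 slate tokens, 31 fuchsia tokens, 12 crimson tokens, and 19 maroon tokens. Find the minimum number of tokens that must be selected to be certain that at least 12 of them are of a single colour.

By pigeonhole, put each drawn token into a box by colour. The largest draw with every box below 12 takes min(count, 11) from each colour.
Σ min(cᵢ, 11) = 11 + 11 + 11 + 11 + 11 + 11 + 11 = 77.
Draw number 77 + 1 = 78 must push one box to 12.

78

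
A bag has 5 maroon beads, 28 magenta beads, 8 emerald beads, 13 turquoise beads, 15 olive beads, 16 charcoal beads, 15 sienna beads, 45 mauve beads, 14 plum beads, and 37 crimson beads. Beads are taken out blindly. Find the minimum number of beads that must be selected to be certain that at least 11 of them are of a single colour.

94

The 10 colours are the holes; the beads drawn are the pigeons.
To avoid 11 of any one colour, the worst case takes at most 10 of each colour, or every bead of a colour that has fewer than 10.
That gives 5 + 10 + 8 + 10 + 10 + 10 + 10 + 10 + 10 + 10 = 93 beads with no colour reaching 11.
The next bead forces some colour to 11, so 93 + 1 = 94.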